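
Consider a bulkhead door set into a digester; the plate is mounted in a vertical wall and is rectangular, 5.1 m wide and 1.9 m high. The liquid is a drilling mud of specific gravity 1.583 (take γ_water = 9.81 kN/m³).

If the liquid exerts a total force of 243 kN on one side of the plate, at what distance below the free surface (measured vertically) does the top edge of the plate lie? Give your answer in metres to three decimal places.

γ = 1.583 × 9.81 = 15.52923 kN/m³.
A = 5.1 × 1.9 = 9.69 m².
From F = γ·h_c·A, the centroid depth is h_c = 243/(15.52923 × 9.69) = 1.61485 m.
The centroid lies 1.9/2 = 0.95 m below the top edge, so the top edge sits at h_top = 1.61485 − 0.95 = 0.66485 m below the surface.

d_top ≈ 0.665 m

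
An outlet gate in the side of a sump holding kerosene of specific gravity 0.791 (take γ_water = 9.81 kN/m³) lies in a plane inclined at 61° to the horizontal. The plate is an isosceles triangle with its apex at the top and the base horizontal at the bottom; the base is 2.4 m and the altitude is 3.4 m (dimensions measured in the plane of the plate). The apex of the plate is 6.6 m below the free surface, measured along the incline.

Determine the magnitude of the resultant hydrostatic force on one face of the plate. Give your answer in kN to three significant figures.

γ = 0.791 × 9.81 = 7.75971 kN/m³.
Let θ = 61° be the plate's angle to the horizontal; measure y along the incline from where the plane meets the free surface. Vertical depth h = y·sinθ with sinθ = 0.874620.
With the apex up, the centroid sits 2h/3 = 2 × 3.4/3 = 2.26667 m below the apex, so y_c = 6.6 + 2.26667 = 8.86667 m and h_c = 8.86667 × 0.874620 = 7.75497 m.
A = ½ × 2.4 × 3.4 = 4.08 m².
Resultant F = γ·h_c·A = 7.75971 × 7.75497 × 4.08 = 245.519 kN.

F ≈ 246 kN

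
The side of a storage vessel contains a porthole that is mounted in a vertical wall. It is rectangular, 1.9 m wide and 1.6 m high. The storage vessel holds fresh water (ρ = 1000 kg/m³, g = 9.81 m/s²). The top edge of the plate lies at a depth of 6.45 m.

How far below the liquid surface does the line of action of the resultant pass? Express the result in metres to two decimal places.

γ = ρg = 1000 × 9.81 = 9810 N/m³ = 9.81 kN/m³.
The centroid lies 1.6/2 = 0.8 m below the top edge, so the centroid depth is h_c = 6.45 + 0.8 = 7.25 m.
A = 1.9 × 1.6 = 3.04 m².
Resultant F = γ·h_c·A = 9.81 × 7.25 × 3.04 = 216.212 kN.
I_c = b·h³/12 = 1.9 × 1.6³/12 = 0.648533 m⁴.
Centre of pressure: y_p = y_c + I_c/(y_c·A) = 7.25 + 0.648533/(7.25 × 3.04) = 7.25 + 0.0294253 = 7.27943 m along the plane.

h_p = 7.28 m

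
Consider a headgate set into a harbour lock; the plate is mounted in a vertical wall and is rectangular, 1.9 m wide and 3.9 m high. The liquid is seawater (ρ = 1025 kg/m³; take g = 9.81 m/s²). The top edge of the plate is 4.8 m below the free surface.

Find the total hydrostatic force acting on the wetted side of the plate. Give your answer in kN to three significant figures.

F ≈ 503 kN

γ = ρg = 1025 × 9.81 / 1000 = 10.05525 kN/m³.
The centroid lies 3.9/2 = 1.95 m below the top edge, so the centroid depth is h_c = 4.8 + 1.95 = 6.75 m.
A = 1.9 × 3.9 = 7.41 m².
Resultant F = γ·h_c·A = 10.05525 × 6.75 × 7.41 = 502.938 kN.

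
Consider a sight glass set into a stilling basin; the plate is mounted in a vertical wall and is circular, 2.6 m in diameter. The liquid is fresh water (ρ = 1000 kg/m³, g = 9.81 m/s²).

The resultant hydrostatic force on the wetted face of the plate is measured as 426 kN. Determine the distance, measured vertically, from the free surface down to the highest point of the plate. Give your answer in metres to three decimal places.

d_top ≈ 6.879 m

γ = ρg = 1000 × 9.81 = 9810 N/m³ = 9.81 kN/m³.
A = π(1.3)² = 5.30929 m².
From F = γ·h_c·A, the centroid depth is h_c = 426/(9.81 × 5.30929) = 8.17907 m.
The centroid is at the centre, 1.3 m below the top of the plate, so the highest point sits at h_top = 8.17907 − 1.3 = 6.87907 m below the surface.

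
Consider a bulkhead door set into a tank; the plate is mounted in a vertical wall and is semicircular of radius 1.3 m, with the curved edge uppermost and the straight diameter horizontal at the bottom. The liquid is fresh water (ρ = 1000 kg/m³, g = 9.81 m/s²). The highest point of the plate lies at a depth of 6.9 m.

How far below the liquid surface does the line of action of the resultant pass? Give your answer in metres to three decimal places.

h_p = 7.664 m

γ = ρg = 1000 × 9.81 = 9810 N/m³ = 9.81 kN/m³.
The centroid lies 4r/(3π) = 0.551737 m above the diameter, so r − 4r/(3π) = 1.3 − 0.551737 = 0.748263 m below the topmost point, so the centroid depth is h_c = 6.9 + 0.748263 = 7.64826 m.
A = πr²/2 = π × 1.3²/2 = 2.65465 m².
Resultant F = γ·h_c·A = 9.81 × 7.64826 × 2.65465 = 199.177 kN.
I_c = (π/8 − 8/(9π))·r⁴ = 0.109757 × 1.3⁴ = 0.313477 m⁴.
Centre of pressure: y_p = y_c + I_c/(y_c·A) = 7.64826 + 0.313477/(7.64826 × 2.65465) = 7.64826 + 0.0154396 = 7.6637 m along the plane.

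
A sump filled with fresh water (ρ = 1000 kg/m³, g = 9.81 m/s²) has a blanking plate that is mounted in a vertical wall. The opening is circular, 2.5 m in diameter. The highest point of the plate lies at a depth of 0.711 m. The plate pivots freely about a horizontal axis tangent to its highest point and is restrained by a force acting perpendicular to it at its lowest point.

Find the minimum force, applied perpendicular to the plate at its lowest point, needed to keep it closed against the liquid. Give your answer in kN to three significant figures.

γ = ρg = 1000 × 9.81 = 9810 N/m³ = 9.81 kN/m³.
The centroid is at the centre, 1.25 m below the top of the plate, so the centroid depth is h_c = 0.711 + 1.25 = 1.961 m.
A = π(1.25)² = 4.90874 m².
Resultant F = γ·h_c·A = 9.81 × 1.961 × 4.90874 = 94.4314 kN.
I_c = πr⁴/4 = π × 1.25⁴/4 = 1.91748 m⁴.
Centre of pressure: y_p = y_c + I_c/(y_c·A) = 1.961 + 1.91748/(1.961 × 4.90874) = 1.961 + 0.199197 = 2.1602 m along the plane.
The resultant acts 1.25 + 0.199197 = 1.4492 m (along the plate) below the hinge at the top edge, so the moment about the hinge is M = F × 1.4492 = 94.4314 × 1.4492 = 136.85 kN·m.
A normal force at the bottom, 2.5 m from the hinge, must supply this moment: P = 136.85/2.5 = 54.74 kN.

P ≈ 54.7 kN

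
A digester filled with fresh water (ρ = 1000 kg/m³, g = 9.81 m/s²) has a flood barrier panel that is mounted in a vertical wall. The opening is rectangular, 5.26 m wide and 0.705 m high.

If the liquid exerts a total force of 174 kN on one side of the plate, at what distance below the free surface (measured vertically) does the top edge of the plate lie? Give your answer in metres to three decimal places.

γ = ρg = 1000 × 9.81 = 9810 N/m³ = 9.81 kN/m³.
A = 5.26 × 0.705 = 3.7083 m².
From F = γ·h_c·A, the centroid depth is h_c = 174/(9.81 × 3.7083) = 4.78306 m.
The centroid lies 0.705/2 = 0.3525 m below the top edge, so the top edge sits at h_top = 4.78306 − 0.3525 = 4.43056 m below the surface.

d_top ≈ 4.431 m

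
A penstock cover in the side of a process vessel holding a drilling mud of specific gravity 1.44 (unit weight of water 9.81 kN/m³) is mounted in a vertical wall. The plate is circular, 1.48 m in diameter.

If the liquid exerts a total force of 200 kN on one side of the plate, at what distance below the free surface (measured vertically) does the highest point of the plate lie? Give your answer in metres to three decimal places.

γ = 1.44 × 9.81 = 14.1264 kN/m³.
A = π(0.74)² = 1.72034 m².
From F = γ·h_c·A, the centroid depth is h_c = 200/(14.1264 × 1.72034) = 8.2297 m.
The centroid is at the centre, 0.74 m below the top of the plate, so the highest point sits at h_top = 8.2297 − 0.74 = 7.4897 m below the surface.

d_top ≈ 7.490 m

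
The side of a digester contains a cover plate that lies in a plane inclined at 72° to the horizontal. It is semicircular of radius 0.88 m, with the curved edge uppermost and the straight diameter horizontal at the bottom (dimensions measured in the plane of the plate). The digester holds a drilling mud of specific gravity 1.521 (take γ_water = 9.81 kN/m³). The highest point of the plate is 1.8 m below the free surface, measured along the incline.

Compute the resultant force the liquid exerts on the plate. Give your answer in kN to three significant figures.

γ = 1.521 × 9.81 = 14.92101 kN/m³.
Let θ = 72° be the plate's angle to the horizontal; measure y along the incline from where the plane meets the free surface. Vertical depth h = y·sinθ with sinθ = 0.951057.
The centroid lies 4r/(3π) = 0.373484 m above the diameter, so r − 4r/(3π) = 0.88 − 0.373484 = 0.506516 m below the topmost point, so y_c = 1.8 + 0.506516 = 2.30652 m and h_c = 2.30652 × 0.951057 = 2.19363 m.
A = πr²/2 = π × 0.88²/2 = 1.21642 m².
Resultant F = γ·h_c·A = 14.92101 × 2.19363 × 1.21642 = 39.8149 kN.

F ≈ 39.8 kN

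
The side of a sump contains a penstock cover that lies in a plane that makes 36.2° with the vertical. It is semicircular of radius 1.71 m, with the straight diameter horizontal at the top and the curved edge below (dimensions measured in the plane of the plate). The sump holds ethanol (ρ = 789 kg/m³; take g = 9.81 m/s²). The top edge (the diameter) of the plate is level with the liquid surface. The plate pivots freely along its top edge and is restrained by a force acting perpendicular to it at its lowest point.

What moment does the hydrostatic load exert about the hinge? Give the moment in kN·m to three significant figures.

γ = ρg = 789 × 9.81 / 1000 = 7.74009 kN/m³.
The plate makes 36.2° with the vertical, i.e. θ = 90° − 36.2° = 53.8° to the horizontal. Measuring y along the incline from the free-surface line, vertical depth h = y·sinθ with sinθ = 0.806960.
The centroid of a semicircle lies 4r/(3π) = 0.725747 m from the diameter, here below the top edge, so y_c = 0.725747 m and h_c = 0.725747 × 0.806960 = 0.585649 m.
A = πr²/2 = π × 1.71²/2 = 4.59317 m².
Resultant F = γ·h_c·A = 7.74009 × 0.585649 × 4.59317 = 20.8207 kN.
I_c = (π/8 − 8/(9π))·r⁴ = 0.109757 × 1.71⁴ = 0.938462 m⁴.
Centre of pressure: y_p = y_c + I_c/(y_c·A) = 0.725747 + 0.938462/(0.725747 × 4.59317) = 0.725747 + 0.281526 = 1.00727 m along the plane.
The resultant acts 0.725747 + 0.281526 = 1.00727 m (along the plate) below the hinge at the top edge, so the moment about the hinge is M = F × 1.00727 = 20.8207 × 1.00727 = 20.9721 kN·m.

M ≈ 21.0 kN·m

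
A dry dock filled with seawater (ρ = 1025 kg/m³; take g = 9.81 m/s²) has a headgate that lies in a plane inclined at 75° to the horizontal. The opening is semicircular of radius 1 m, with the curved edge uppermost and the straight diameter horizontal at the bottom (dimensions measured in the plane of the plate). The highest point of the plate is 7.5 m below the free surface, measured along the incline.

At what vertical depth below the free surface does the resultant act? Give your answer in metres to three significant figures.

h_p = 7.81 m

γ = ρg = 1025 × 9.81 / 1000 = 10.05525 kN/m³.
Let θ = 75° be the plate's angle to the horizontal; measure y along the incline from where the plane meets the free surface. Vertical depth h = y·sinθ with sinθ = 0.965926.
The centroid lies 4r/(3π) = 0.424413 m above the diameter, so r − 4r/(3π) = 1 − 0.424413 = 0.575587 m below the topmost point, so y_c = 7.5 + 0.575587 = 8.07559 m and h_c = 8.07559 × 0.965926 = 7.80042 m.
A = πr²/2 = π × 1²/2 = 1.5708 m².
Resultant F = γ·h_c·A = 10.05525 × 7.80042 × 1.5708 = 123.206 kN.
I_c = (π/8 − 8/(9π))·r⁴ = 0.109757 × 1⁴ = 0.109757 m⁴.
Centre of pressure: y_p = y_c + I_c/(y_c·A) = 8.07559 + 0.109757/(8.07559 × 1.5708) = 8.07559 + 0.00865241 = 8.08424 m along the plane.
Vertically, h_p = y_p·sinθ = 8.08424 × 0.965926 = 7.80878 m.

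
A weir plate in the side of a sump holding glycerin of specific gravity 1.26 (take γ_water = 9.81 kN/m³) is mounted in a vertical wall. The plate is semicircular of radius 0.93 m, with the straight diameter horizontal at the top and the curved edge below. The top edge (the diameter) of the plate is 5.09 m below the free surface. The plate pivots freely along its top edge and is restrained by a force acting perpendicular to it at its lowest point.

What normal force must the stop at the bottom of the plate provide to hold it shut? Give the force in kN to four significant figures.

P ≈ 40.18 kN

γ = 1.26 × 9.81 = 12.3606 kN/m³.
The centroid of a semicircle lies 4r/(3π) = 0.394704 m from the diameter, here below the top edge, so the centroid depth is h_c = 5.09 + 0.394704 = 5.4847 m.
A = πr²/2 = π × 0.93²/2 = 1.35858 m².
Resultant F = γ·h_c·A = 12.3606 × 5.4847 × 1.35858 = 92.1038 kN.
I_c = (π/8 − 8/(9π))·r⁴ = 0.109757 × 0.93⁴ = 0.0821039 m⁴.
Centre of pressure: y_p = y_c + I_c/(y_c·A) = 5.4847 + 0.0821039/(5.4847 × 1.35858) = 5.4847 + 0.0110186 = 5.49572 m along the plane.
The resultant acts 0.394704 + 0.0110186 = 0.405723 m (along the plate) below the hinge at the top edge, so the moment about the hinge is M = F × 0.405723 = 92.1038 × 0.405723 = 37.3686 kN·m.
A normal force at the bottom, 0.93 m from the hinge, must supply this moment: P = 37.3686/0.93 = 40.1813 kN.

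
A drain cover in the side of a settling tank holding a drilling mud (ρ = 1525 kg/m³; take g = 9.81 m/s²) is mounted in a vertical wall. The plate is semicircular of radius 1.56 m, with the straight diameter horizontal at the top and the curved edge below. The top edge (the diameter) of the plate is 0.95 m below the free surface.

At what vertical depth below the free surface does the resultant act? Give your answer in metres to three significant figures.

γ = ρg = 1525 × 9.81 / 1000 = 14.96025 kN/m³.
The centroid of a semicircle lies 4r/(3π) = 0.662085 m from the diameter, here below the top edge, so the centroid depth is h_c = 0.95 + 0.662085 = 1.61208 m.
A = πr²/2 = π × 1.56²/2 = 3.82269 m².
Resultant F = γ·h_c·A = 14.96025 × 1.61208 × 3.82269 = 92.1923 kN.
I_c = (π/8 − 8/(9π))·r⁴ = 0.109757 × 1.56⁴ = 0.650026 m⁴.
Centre of pressure: y_p = y_c + I_c/(y_c·A) = 1.61208 + 0.650026/(1.61208 × 3.82269) = 1.61208 + 0.105481 = 1.71756 m along the plane.

h_p = 1.72 m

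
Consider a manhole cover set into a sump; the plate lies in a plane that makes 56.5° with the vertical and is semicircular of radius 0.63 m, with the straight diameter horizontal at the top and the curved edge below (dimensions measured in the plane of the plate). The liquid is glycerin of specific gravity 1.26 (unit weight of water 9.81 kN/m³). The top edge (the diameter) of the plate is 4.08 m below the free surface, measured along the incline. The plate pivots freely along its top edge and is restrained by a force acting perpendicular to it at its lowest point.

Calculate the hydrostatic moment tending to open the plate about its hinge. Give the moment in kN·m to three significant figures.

M ≈ 5.06 kN·m

γ = 1.26 × 9.81 = 12.3606 kN/m³.
The plate makes 56.5° with the vertical, i.e. θ = 90° − 56.5° = 33.5° to the horizontal. Measuring y along the incline from the free-surface line, vertical depth h = y·sinθ with sinθ = 0.551937.
The centroid of a semicircle lies 4r/(3π) = 0.26738 m from the diameter, here below the top edge, so y_c = 4.08 + 0.26738 = 4.34738 m and h_c = 4.34738 × 0.551937 = 2.39948 m.
A = πr²/2 = π × 0.63²/2 = 0.623449 m².
Resultant F = γ·h_c·A = 12.3606 × 2.39948 × 0.623449 = 18.4909 kN.
I_c = (π/8 − 8/(9π))·r⁴ = 0.109757 × 0.63⁴ = 0.01729 m⁴.
Centre of pressure: y_p = y_c + I_c/(y_c·A) = 4.34738 + 0.01729/(4.34738 × 0.623449) = 4.34738 + 0.0063792 = 4.35376 m along the plane.
The resultant acts 0.26738 + 0.0063792 = 0.273759 m (along the plate) below the hinge at the top edge, so the moment about the hinge is M = F × 0.273759 = 18.4909 × 0.273759 = 5.06205 kN·m.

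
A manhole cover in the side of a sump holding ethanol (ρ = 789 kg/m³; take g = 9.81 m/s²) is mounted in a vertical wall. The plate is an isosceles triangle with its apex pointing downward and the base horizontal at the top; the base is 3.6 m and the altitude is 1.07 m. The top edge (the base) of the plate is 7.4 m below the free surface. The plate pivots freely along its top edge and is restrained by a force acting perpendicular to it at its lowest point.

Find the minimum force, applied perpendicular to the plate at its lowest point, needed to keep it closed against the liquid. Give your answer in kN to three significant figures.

γ = ρg = 789 × 9.81 / 1000 = 7.74009 kN/m³.
With the apex down, the centroid sits h/3 = 1.07/3 = 0.356667 m below the base (the top edge), so the centroid depth is h_c = 7.4 + 0.356667 = 7.75667 m.
A = ½ × 3.6 × 1.07 = 1.926 m².
Resultant F = γ·h_c·A = 7.74009 × 7.75667 × 1.926 = 115.632 kN.
I_c = b·h³/36 = 3.6 × 1.07³/36 = 0.122504 m⁴.
Centre of pressure: y_p = y_c + I_c/(y_c·A) = 7.75667 + 0.122504/(7.75667 × 1.926) = 7.75667 + 0.00820009 = 7.76487 m along the plane.
The resultant acts 0.356667 + 0.00820009 = 0.364867 m (along the plate) below the hinge at the top edge, so the moment about the hinge is M = F × 0.364867 = 115.632 × 0.364867 = 42.1903 kN·m.
A normal force at the bottom, 1.07 m from the hinge, must supply this moment: P = 42.1903/1.07 = 39.4302 kN.

P ≈ 39.4 kN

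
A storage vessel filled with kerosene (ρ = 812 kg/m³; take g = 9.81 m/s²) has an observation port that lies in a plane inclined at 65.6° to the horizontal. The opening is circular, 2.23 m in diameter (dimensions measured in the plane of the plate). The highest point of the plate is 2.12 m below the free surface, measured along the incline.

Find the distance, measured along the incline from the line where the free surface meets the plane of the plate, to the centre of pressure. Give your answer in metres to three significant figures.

γ = ρg = 812 × 9.81 / 1000 = 7.96572 kN/m³.
Let θ = 65.6° be the plate's angle to the horizontal; measure y along the incline from where the plane meets the free surface. Vertical depth h = y·sinθ with sinθ = 0.910684.
The centroid is at the centre, 1.115 m below the top of the plate, so y_c = 2.12 + 1.115 = 3.235 m and h_c = 3.235 × 0.910684 = 2.94606 m.
A = π(1.115)² = 3.90571 m².
Resultant F = γ·h_c·A = 7.96572 × 2.94606 × 3.90571 = 91.6572 kN.
I_c = πr⁴/4 = π × 1.115⁴/4 = 1.21392 m⁴.
Centre of pressure: y_p = y_c + I_c/(y_c·A) = 3.235 + 1.21392/(3.235 × 3.90571) = 3.235 + 0.0960762 = 3.33108 m along the plane.

y_p = 3.33 m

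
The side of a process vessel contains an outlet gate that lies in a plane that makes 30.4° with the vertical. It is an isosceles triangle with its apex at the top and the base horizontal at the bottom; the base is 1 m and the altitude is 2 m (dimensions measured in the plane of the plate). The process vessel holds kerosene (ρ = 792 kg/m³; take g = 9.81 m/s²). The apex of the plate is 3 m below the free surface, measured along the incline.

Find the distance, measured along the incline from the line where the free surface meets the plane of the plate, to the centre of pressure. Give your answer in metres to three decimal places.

γ = ρg = 792 × 9.81 / 1000 = 7.76952 kN/m³.
The plate makes 30.4° with the vertical, i.e. θ = 90° − 30.4° = 59.6° to the horizontal. Measuring y along the incline from the free-surface line, vertical depth h = y·sinθ with sinθ = 0.862514.
With the apex up, the centroid sits 2h/3 = 2 × 2/3 = 1.33333 m below the apex, so y_c = 3 + 1.33333 = 4.33333 m and h_c = 4.33333 × 0.862514 = 3.73756 m.
A = ½ × 1 × 2 = 1 m².
Resultant F = γ·h_c·A = 7.76952 × 3.73756 × 1 = 29.039 kN.
I_c = b·h³/36 = 1 × 2³/36 = 0.222222 m⁴.
Centre of pressure: y_p = y_c + I_c/(y_c·A) = 4.33333 + 0.222222/(4.33333 × 1) = 4.33333 + 0.051282 = 4.38461 m along the plane.

y_p = 4.385 m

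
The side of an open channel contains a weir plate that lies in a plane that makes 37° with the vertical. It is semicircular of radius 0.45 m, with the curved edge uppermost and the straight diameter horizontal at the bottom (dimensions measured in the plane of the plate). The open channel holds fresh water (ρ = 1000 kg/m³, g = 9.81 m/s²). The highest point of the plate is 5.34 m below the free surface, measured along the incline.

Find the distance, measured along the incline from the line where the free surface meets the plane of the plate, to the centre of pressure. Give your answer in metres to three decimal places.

γ = ρg = 1000 × 9.81 = 9810 N/m³ = 9.81 kN/m³.
The plate makes 37° with the vertical, i.e. θ = 90° − 37° = 53° to the horizontal. Measuring y along the incline from the free-surface line, vertical depth h = y·sinθ with sinθ = 0.798636.
The centroid lies 4r/(3π) = 0.190986 m above the diameter, so r − 4r/(3π) = 0.45 − 0.190986 = 0.259014 m below the topmost point, so y_c = 5.34 + 0.259014 = 5.59901 m and h_c = 5.59901 × 0.798636 = 4.47157 m.
A = πr²/2 = π × 0.45²/2 = 0.318086 m².
Resultant F = γ·h_c·A = 9.81 × 4.47157 × 0.318086 = 13.9532 kN.
I_c = (π/8 − 8/(9π))·r⁴ = 0.109757 × 0.45⁴ = 0.00450072 m⁴.
Centre of pressure: y_p = y_c + I_c/(y_c·A) = 5.59901 + 0.00450072/(5.59901 × 0.318086) = 5.59901 + 0.00252712 = 5.60154 m along the plane.

y_p = 5.602 m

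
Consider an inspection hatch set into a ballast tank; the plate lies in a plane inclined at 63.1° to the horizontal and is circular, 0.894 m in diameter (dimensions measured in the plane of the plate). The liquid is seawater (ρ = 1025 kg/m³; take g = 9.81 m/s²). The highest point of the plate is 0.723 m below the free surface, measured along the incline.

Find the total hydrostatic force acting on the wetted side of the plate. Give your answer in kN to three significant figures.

γ = ρg = 1025 × 9.81 / 1000 = 10.05525 kN/m³.
Let θ = 63.1° be the plate's angle to the horizontal; measure y along the incline from where the plane meets the free surface. Vertical depth h = y·sinθ with sinθ = 0.891798.
The centroid is at the centre, 0.447 m below the top of the plate, so y_c = 0.723 + 0.447 = 1.17 m and h_c = 1.17 × 0.891798 = 1.0434 m.
A = π(0.447)² = 0.627718 m².
Resultant F = γ·h_c·A = 10.05525 × 1.0434 × 0.627718 = 6.5858 kN.

F ≈ 6.59 kN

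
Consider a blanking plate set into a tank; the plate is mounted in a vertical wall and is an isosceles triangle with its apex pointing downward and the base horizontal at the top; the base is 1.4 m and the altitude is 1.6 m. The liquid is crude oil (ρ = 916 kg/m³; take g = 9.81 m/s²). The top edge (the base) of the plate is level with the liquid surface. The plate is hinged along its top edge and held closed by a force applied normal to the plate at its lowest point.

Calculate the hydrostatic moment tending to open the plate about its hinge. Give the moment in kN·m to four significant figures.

γ = ρg = 916 × 9.81 / 1000 = 8.98596 kN/m³.
With the apex down, the centroid sits h/3 = 1.6/3 = 0.533333 m below the base (the top edge), so the centroid depth is h_c = 0.533333 m.
A = ½ × 1.4 × 1.6 = 1.12 m².
Resultant F = γ·h_c·A = 8.98596 × 0.533333 × 1.12 = 5.36761 kN.
I_c = b·h³/36 = 1.4 × 1.6³/36 = 0.159289 m⁴.
Centre of pressure: y_p = y_c + I_c/(y_c·A) = 0.533333 + 0.159289/(0.533333 × 1.12) = 0.533333 + 0.266667 = 0.8 m along the plane.
The resultant acts 0.533333 + 0.266667 = 0.8 m (along the plate) below the hinge at the top edge, so the moment about the hinge is M = F × 0.8 = 5.36761 × 0.8 = 4.29409 kN·m.

M ≈ 4.294 kN·m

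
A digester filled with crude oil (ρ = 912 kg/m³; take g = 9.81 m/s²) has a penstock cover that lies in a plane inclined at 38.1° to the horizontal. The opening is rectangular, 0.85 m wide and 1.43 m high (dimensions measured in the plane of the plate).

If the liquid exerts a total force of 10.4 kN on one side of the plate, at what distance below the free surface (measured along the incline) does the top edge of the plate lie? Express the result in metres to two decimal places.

γ = ρg = 912 × 9.81 / 1000 = 8.94672 kN/m³.
A = 0.85 × 1.43 = 1.2155 m².
From F = γ·h_c·A, the centroid depth is h_c = 10.4/(8.94672 × 1.2155) = 0.956345 m.
Let θ = 38.1° be the plate's angle to the horizontal; measure y along the incline from where the plane meets the free surface. Vertical depth h = y·sinθ with sinθ = 0.617036.
Along the incline, y_c = h_c/sinθ = 0.956345/0.617036 = 1.5499 m.
The centroid lies 1.43/2 = 0.715 m below the top edge, so the top edge sits at y_top = 1.5499 − 0.715 = 0.8349 m along the incline.

y_top ≈ 0.83 m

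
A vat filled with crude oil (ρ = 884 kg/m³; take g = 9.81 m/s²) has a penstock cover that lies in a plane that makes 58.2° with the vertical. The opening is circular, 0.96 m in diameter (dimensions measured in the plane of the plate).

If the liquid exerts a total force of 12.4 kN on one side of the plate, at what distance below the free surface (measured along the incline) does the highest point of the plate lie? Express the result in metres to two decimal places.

y_top ≈ 3.27 m

γ = ρg = 884 × 9.81 / 1000 = 8.67204 kN/m³.
A = π(0.48)² = 0.723823 m².
From F = γ·h_c·A, the centroid depth is h_c = 12.4/(8.67204 × 0.723823) = 1.97546 m.
The plate makes 58.2° with the vertical, i.e. θ = 90° − 58.2° = 31.8° to the horizontal. Measuring y along the incline from the free-surface line, vertical depth h = y·sinθ with sinθ = 0.526956.
Along the incline, y_c = h_c/sinθ = 1.97546/0.526956 = 3.74881 m.
The centroid is at the centre, 0.48 m below the top of the plate, so the highest point sits at y_top = 3.74881 − 0.48 = 3.26881 m along the incline.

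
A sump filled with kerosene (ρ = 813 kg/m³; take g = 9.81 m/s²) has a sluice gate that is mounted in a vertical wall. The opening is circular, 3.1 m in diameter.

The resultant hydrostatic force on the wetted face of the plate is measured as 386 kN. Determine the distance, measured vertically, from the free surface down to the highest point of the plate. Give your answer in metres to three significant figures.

γ = ρg = 813 × 9.81 / 1000 = 7.97553 kN/m³.
A = π(1.55)² = 7.54768 m².
From F = γ·h_c·A, the centroid depth is h_c = 386/(7.97553 × 7.54768) = 6.41231 m.
The centroid is at the centre, 1.55 m below the top of the plate, so the highest point sits at h_top = 6.41231 − 1.55 = 4.86231 m below the surface.

d_top ≈ 4.86 m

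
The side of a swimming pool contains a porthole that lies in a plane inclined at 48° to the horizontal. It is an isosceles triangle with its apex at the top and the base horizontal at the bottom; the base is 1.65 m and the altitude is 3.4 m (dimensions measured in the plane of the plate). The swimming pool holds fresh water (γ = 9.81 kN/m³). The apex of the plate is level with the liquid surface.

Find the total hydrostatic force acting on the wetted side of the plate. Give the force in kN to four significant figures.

γ = 9.81 kN/m³.
Let θ = 48° be the plate's angle to the horizontal; measure y along the incline from where the plane meets the free surface. Vertical depth h = y·sinθ with sinθ = 0.743145.
With the apex up, the centroid sits 2h/3 = 2 × 3.4/3 = 2.26667 m below the apex, so y_c = 2.26667 m and h_c = 2.26667 × 0.743145 = 1.68446 m.
A = ½ × 1.65 × 3.4 = 2.805 m².
Resultant F = γ·h_c·A = 9.81 × 1.68446 × 2.805 = 46.3514 kN.

F ≈ 46.35 kN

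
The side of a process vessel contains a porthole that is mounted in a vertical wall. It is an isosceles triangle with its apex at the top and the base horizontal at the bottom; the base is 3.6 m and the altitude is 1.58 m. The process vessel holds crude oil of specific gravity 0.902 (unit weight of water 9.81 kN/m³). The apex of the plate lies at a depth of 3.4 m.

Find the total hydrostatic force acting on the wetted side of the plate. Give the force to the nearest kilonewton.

γ = 0.902 × 9.81 = 8.84862 kN/m³.
With the apex up, the centroid sits 2h/3 = 2 × 1.58/3 = 1.05333 m below the apex, so the centroid depth is h_c = 3.4 + 1.05333 = 4.45333 m.
A = ½ × 3.6 × 1.58 = 2.844 m².
Resultant F = γ·h_c·A = 8.84862 × 4.45333 × 2.844 = 112.07 kN.

F ≈ 112 kN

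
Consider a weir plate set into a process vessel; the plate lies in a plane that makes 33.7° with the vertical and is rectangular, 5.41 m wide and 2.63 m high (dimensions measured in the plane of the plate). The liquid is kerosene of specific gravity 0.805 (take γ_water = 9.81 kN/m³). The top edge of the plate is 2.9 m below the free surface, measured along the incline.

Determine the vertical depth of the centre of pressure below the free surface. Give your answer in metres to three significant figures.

γ = 0.805 × 9.81 = 7.89705 kN/m³.
The plate makes 33.7° with the vertical, i.e. θ = 90° − 33.7° = 56.3° to the horizontal. Measuring y along the incline from the free-surface line, vertical depth h = y·sinθ with sinθ = 0.831954.
The centroid lies 2.63/2 = 1.315 m below the top edge, so y_c = 2.9 + 1.315 = 4.215 m and h_c = 4.215 × 0.831954 = 3.50669 m.
A = 5.41 × 2.63 = 14.2283 m².
Resultant F = γ·h_c·A = 7.89705 × 3.50669 × 14.2283 = 394.017 kN.
I_c = b·h³/12 = 5.41 × 2.63³/12 = 8.20131 m⁴.
Centre of pressure: y_p = y_c + I_c/(y_c·A) = 4.215 + 8.20131/(4.215 × 14.2283) = 4.215 + 0.136752 = 4.35175 m along the plane.
Vertically, h_p = y_p·sinθ = 4.35175 × 0.831954 = 3.62046 m.

h_p = 3.62 m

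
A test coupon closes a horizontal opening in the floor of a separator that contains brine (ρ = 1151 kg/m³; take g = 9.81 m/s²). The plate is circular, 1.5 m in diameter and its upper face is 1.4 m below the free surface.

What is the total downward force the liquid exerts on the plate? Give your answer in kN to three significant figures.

γ = ρg = 1151 × 9.81 / 1000 = 11.29131 kN/m³.
The plate is horizontal, so pressure is uniform at p = γ·h = 11.29131 × 1.4 = 15.8078 kN/m².
A = π(0.75)² = 1.76715 m².
F = p·A = 15.8078 × 1.76715 = 27.9348 kN.

F ≈ 27.9 kN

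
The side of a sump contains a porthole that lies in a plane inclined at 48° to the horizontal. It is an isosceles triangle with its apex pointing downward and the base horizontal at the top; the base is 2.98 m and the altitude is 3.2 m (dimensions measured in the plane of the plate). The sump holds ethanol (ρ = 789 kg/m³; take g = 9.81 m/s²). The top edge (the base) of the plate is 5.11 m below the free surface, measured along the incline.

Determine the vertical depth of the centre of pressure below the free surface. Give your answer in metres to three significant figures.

h_p = 4.66 m

γ = ρg = 789 × 9.81 / 1000 = 7.74009 kN/m³.
Let θ = 48° be the plate's angle to the horizontal; measure y along the incline from where the plane meets the free surface. Vertical depth h = y·sinθ with sinθ = 0.743145.
With the apex down, the centroid sits h/3 = 3.2/3 = 1.06667 m below the base (the top edge), so y_c = 5.11 + 1.06667 = 6.17667 m and h_c = 6.17667 × 0.743145 = 4.59016 m.
A = ½ × 2.98 × 3.2 = 4.768 m².
Resultant F = γ·h_c·A = 7.74009 × 4.59016 × 4.768 = 169.399 kN.
I_c = b·h³/36 = 2.98 × 3.2³/36 = 2.71246 m⁴.
Centre of pressure: y_p = y_c + I_c/(y_c·A) = 6.17667 + 2.71246/(6.17667 × 4.768) = 6.17667 + 0.0921028 = 6.26877 m along the plane.
Vertically, h_p = y_p·sinθ = 6.26877 × 0.743145 = 4.65861 m.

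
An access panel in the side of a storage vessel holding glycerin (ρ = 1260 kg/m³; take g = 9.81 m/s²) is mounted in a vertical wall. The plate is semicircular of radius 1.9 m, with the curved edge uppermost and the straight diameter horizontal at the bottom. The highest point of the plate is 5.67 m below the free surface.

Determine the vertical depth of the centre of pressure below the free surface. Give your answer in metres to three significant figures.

γ = ρg = 1260 × 9.81 / 1000 = 12.3606 kN/m³.
The centroid lies 4r/(3π) = 0.806385 m above the diameter, so r − 4r/(3π) = 1.9 − 0.806385 = 1.09361 m below the topmost point, so the centroid depth is h_c = 5.67 + 1.09361 = 6.76361 m.
A = πr²/2 = π × 1.9²/2 = 5.67057 m².
Resultant F = γ·h_c·A = 12.3606 × 6.76361 × 5.67057 = 474.073 kN.
I_c = (π/8 − 8/(9π))·r⁴ = 0.109757 × 1.9⁴ = 1.43036 m⁴.
Centre of pressure: y_p = y_c + I_c/(y_c·A) = 6.76361 + 1.43036/(6.76361 × 5.67057) = 6.76361 + 0.0372941 = 6.8009 m along the plane.

h_p = 6.80 m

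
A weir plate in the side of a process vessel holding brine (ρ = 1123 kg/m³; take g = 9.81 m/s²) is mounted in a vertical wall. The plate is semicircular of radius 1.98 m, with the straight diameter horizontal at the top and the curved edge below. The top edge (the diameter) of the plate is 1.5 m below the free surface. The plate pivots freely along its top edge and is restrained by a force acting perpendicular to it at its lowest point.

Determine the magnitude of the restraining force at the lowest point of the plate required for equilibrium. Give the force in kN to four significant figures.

P ≈ 76.77 kN

γ = ρg = 1123 × 9.81 / 1000 = 11.01663 kN/m³.
The centroid of a semicircle lies 4r/(3π) = 0.840338 m from the diameter, here below the top edge, so the centroid depth is h_c = 1.5 + 0.840338 = 2.34034 m.
A = πr²/2 = π × 1.98²/2 = 6.15815 m².
Resultant F = γ·h_c·A = 11.01663 × 2.34034 × 6.15815 = 158.773 kN.
I_c = (π/8 − 8/(9π))·r⁴ = 0.109757 × 1.98⁴ = 1.68691 m⁴.
Centre of pressure: y_p = y_c + I_c/(y_c·A) = 2.34034 + 1.68691/(2.34034 × 6.15815) = 2.34034 + 0.117048 = 2.45739 m along the plane.
The resultant acts 0.840338 + 0.117048 = 0.957386 m (along the plate) below the hinge at the top edge, so the moment about the hinge is M = F × 0.957386 = 158.773 × 0.957386 = 152.007 kN·m.
A normal force at the bottom, 1.98 m from the hinge, must supply this moment: P = 152.007/1.98 = 76.7712 kN.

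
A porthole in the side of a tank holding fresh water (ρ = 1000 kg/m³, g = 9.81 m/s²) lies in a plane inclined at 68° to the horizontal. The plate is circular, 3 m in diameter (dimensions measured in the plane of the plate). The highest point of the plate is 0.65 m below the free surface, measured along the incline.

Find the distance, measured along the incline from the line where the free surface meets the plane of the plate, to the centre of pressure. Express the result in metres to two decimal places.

y_p = 2.41 m

γ = ρg = 1000 × 9.81 = 9810 N/m³ = 9.81 kN/m³.
Let θ = 68° be the plate's angle to the horizontal; measure y along the incline from where the plane meets the free surface. Vertical depth h = y·sinθ with sinθ = 0.927184.
The centroid is at the centre, 1.5 m below the top of the plate, so y_c = 0.65 + 1.5 = 2.15 m and h_c = 2.15 × 0.927184 = 1.99345 m.
A = π(1.5)² = 7.06858 m².
Resultant F = γ·h_c·A = 9.81 × 1.99345 × 7.06858 = 138.231 kN.
I_c = πr⁴/4 = π × 1.5⁴/4 = 3.97608 m⁴.
Centre of pressure: y_p = y_c + I_c/(y_c·A) = 2.15 + 3.97608/(2.15 × 7.06858) = 2.15 + 0.261628 = 2.41163 m along the plane.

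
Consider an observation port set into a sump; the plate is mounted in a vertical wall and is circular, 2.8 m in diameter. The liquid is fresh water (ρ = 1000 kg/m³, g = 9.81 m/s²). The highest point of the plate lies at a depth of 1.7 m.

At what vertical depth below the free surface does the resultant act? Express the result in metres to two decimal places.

γ = ρg = 1000 × 9.81 = 9810 N/m³ = 9.81 kN/m³.
The centroid is at the centre, 1.4 m below the top of the plate, so the centroid depth is h_c = 1.7 + 1.4 = 3.1 m.
A = π(1.4)² = 6.15752 m².
Resultant F = γ·h_c·A = 9.81 × 3.1 × 6.15752 = 187.256 kN.
I_c = πr⁴/4 = π × 1.4⁴/4 = 3.01719 m⁴.
Centre of pressure: y_p = y_c + I_c/(y_c·A) = 3.1 + 3.01719/(3.1 × 6.15752) = 3.1 + 0.158065 = 3.25807 m along the plane.

h_p = 3.26 m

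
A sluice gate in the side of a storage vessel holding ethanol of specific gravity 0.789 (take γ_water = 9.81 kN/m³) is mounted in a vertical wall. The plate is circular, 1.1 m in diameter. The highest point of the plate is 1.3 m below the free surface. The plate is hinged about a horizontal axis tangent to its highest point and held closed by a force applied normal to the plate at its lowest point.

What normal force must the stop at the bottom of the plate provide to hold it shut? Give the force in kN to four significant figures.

P ≈ 7.310 kN

γ = 0.789 × 9.81 = 7.74009 kN/m³.
The centroid is at the centre, 0.55 m below the top of the plate, so the centroid depth is h_c = 1.3 + 0.55 = 1.85 m.
A = π(0.55)² = 0.950332 m².
Resultant F = γ·h_c·A = 7.74009 × 1.85 × 0.950332 = 13.608 kN.
I_c = πr⁴/4 = π × 0.55⁴/4 = 0.0718688 m⁴.
Centre of pressure: y_p = y_c + I_c/(y_c·A) = 1.85 + 0.0718688/(1.85 × 0.950332) = 1.85 + 0.0408783 = 1.89088 m along the plane.
The resultant acts 0.55 + 0.0408783 = 0.590878 m (along the plate) below the hinge at the top edge, so the moment about the hinge is M = F × 0.590878 = 13.608 × 0.590878 = 8.04067 kN·m.
A normal force at the bottom, 1.1 m from the hinge, must supply this moment: P = 8.04067/1.1 = 7.3097 kN.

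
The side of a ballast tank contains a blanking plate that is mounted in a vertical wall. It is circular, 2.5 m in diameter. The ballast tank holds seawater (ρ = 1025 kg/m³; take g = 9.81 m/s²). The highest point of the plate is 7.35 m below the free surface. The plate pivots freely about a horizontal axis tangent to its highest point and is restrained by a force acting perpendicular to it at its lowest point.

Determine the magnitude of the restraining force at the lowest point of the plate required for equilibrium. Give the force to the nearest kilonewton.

P ≈ 220 kN

γ = ρg = 1025 × 9.81 / 1000 = 10.05525 kN/m³.
The centroid is at the centre, 1.25 m below the top of the plate, so the centroid depth is h_c = 7.35 + 1.25 = 8.6 m.
A = π(1.25)² = 4.90874 m².
Resultant F = γ·h_c·A = 10.05525 × 8.6 × 4.90874 = 424.484 kN.
I_c = πr⁴/4 = π × 1.25⁴/4 = 1.91748 m⁴.
Centre of pressure: y_p = y_c + I_c/(y_c·A) = 8.6 + 1.91748/(8.6 × 4.90874) = 8.6 + 0.0454216 = 8.64542 m along the plane.
The resultant acts 1.25 + 0.0454216 = 1.29542 m (along the plate) below the hinge at the top edge, so the moment about the hinge is M = F × 1.29542 = 424.484 × 1.29542 = 549.885 kN·m.
A normal force at the bottom, 2.5 m from the hinge, must supply this moment: P = 549.885/2.5 = 219.954 kN.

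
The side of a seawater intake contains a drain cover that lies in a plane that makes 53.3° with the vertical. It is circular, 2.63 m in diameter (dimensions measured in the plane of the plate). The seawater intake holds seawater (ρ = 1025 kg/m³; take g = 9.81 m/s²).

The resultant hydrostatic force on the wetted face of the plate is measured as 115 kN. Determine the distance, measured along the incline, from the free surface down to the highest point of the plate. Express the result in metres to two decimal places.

y_top ≈ 2.21 m

γ = ρg = 1025 × 9.81 / 1000 = 10.05525 kN/m³.
A = π(1.315)² = 5.43252 m².
From F = γ·h_c·A, the centroid depth is h_c = 115/(10.05525 × 5.43252) = 2.10525 m.
The plate makes 53.3° with the vertical, i.e. θ = 90° − 53.3° = 36.7° to the horizontal. Measuring y along the incline from the free-surface line, vertical depth h = y·sinθ with sinθ = 0.597625.
Along the incline, y_c = h_c/sinθ = 2.10525/0.597625 = 3.52269 m.
The centroid is at the centre, 1.315 m below the top of the plate, so the highest point sits at y_top = 3.52269 − 1.315 = 2.20769 m along the incline.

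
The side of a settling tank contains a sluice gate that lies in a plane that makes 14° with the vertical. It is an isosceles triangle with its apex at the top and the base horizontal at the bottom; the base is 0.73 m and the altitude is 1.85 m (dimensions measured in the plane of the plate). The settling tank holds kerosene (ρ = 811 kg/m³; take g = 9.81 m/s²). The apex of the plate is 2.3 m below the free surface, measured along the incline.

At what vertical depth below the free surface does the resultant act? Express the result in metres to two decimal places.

γ = ρg = 811 × 9.81 / 1000 = 7.95591 kN/m³.
The plate makes 14° with the vertical, i.e. θ = 90° − 14° = 76° to the horizontal. Measuring y along the incline from the free-surface line, vertical depth h = y·sinθ with sinθ = 0.970296.
With the apex up, the centroid sits 2h/3 = 2 × 1.85/3 = 1.23333 m below the apex, so y_c = 2.3 + 1.23333 = 3.53333 m and h_c = 3.53333 × 0.970296 = 3.42838 m.
A = ½ × 0.73 × 1.85 = 0.67525 m².
Resultant F = γ·h_c·A = 7.95591 × 3.42838 × 0.67525 = 18.418 kN.
I_c = b·h³/36 = 0.73 × 1.85³/36 = 0.128391 m⁴.
Centre of pressure: y_p = y_c + I_c/(y_c·A) = 3.53333 + 0.128391/(3.53333 × 0.67525) = 3.53333 + 0.0538128 = 3.58714 m along the plane.
Vertically, h_p = y_p·sinθ = 3.58714 × 0.970296 = 3.48059 m.

h_p = 3.48 m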